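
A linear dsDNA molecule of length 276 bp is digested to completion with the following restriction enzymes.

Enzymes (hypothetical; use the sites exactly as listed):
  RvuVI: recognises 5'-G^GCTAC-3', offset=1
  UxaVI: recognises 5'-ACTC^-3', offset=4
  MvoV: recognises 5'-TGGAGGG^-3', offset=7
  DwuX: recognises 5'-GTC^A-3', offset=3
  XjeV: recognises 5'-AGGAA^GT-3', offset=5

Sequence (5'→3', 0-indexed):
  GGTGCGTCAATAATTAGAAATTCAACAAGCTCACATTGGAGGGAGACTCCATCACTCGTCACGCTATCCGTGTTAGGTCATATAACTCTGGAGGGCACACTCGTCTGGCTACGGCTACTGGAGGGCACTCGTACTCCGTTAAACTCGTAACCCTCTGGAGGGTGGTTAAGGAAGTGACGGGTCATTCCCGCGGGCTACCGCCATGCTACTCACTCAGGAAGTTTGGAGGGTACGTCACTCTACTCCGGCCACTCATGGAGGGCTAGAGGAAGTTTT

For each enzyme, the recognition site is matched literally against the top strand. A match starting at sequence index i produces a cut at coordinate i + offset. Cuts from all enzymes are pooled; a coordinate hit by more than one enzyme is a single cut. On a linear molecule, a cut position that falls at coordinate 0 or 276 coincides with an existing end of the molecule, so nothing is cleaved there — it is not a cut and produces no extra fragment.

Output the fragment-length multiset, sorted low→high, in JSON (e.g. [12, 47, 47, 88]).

[3,4,4,5,5,5,5,5,6,6,6,6,7,7,8,8,8,9,9,9,10,10,10,10,11,12,16,18,19,35]

Site scan:
  RvuVI GGCTAC/1: at [106, 112, 192] ⇒ [107, 113, 193]
  UxaVI ACTC/4: at [45, 53, 84, 98, 126, 132, 142, 207, 211, 236, 241, 250] ⇒ [49, 57, 88, 102, 130, 136, 146, 211, 215, 240, 245, 254]
  MvoV TGGAGGG/7: at [36, 88, 118, 155, 223, 255] ⇒ [43, 95, 125, 162, 230, 262]
  DwuX GTCA/3: at [5, 57, 76, 180, 233] ⇒ [8, 60, 79, 183, 236]
  XjeV AGGAAGT/5: at [168, 215, 266] ⇒ [173, 220, 271]

Pooled cuts: [8, 43, 49, 57, 60, 79, 88, 95, 102, 107, 113, 125, 130, 136, 146, 162, 173, 183, 193, 211, 215, 220, 230, 236, 240, 245, 254, 262, 271]

Fragment lengths:
  [0,8): 8 bp
  [8,43): 35 bp
  [43,49): 6 bp
  [49,57): 8 bp
  [57,60): 3 bp
  [60,79): 19 bp
  [79,88): 9 bp
  [88,95): 7 bp
  [95,102): 7 bp
  [102,107): 5 bp
  [107,113): 6 bp
  [113,125): 12 bp
  [125,130): 5 bp
  [130,136): 6 bp
  [136,146): 10 bp
  [146,162): 16 bp
  [162,173): 11 bp
  [173,183): 10 bp
  [183,193): 10 bp
  [193,211): 18 bp
  [211,215): 4 bp
  [215,220): 5 bp
  [220,230): 10 bp
  [230,236): 6 bp
  [236,240): 4 bp
  [240,245): 5 bp
  [245,254): 9 bp
  [254,262): 8 bp
  [262,271): 9 bp
  [271,276): 5 bp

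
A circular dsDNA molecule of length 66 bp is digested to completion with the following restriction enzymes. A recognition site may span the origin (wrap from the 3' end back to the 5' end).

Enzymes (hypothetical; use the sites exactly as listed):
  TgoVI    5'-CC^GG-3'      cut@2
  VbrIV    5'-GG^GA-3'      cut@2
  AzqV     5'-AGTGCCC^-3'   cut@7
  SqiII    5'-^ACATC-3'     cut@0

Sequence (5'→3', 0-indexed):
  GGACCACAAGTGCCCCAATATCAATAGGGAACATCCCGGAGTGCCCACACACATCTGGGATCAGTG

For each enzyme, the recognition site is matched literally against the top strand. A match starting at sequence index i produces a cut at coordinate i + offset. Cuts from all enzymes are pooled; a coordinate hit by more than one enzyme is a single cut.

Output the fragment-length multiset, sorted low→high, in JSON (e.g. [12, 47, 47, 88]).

Scan for sites:
  TgoVI (CCGG, off=2): starts [35] → cuts [37]
  VbrIV (GGGA, off=2): starts [26, 56, 65] → cuts [1, 28, 58]
  AzqV (AGTGCCC, off=7): starts [8, 39] → cuts [15, 46]
  SqiII (ACATC, off=0): starts [30, 50] → cuts [30, 50]

All cut coordinates (distinct, sorted): [1, 15, 28, 30, 37, 46, 50, 58]

Fragments:
  1→15: 14 bp
  15→28: 13 bp
  28→30: 2 bp
  30→37: 7 bp
  37→46: 9 bp
  46→50: 4 bp
  50→58: 8 bp
  58→1 (wrap): 66-58+1 = 9 bp

[2,4,7,8,9,9,13,14]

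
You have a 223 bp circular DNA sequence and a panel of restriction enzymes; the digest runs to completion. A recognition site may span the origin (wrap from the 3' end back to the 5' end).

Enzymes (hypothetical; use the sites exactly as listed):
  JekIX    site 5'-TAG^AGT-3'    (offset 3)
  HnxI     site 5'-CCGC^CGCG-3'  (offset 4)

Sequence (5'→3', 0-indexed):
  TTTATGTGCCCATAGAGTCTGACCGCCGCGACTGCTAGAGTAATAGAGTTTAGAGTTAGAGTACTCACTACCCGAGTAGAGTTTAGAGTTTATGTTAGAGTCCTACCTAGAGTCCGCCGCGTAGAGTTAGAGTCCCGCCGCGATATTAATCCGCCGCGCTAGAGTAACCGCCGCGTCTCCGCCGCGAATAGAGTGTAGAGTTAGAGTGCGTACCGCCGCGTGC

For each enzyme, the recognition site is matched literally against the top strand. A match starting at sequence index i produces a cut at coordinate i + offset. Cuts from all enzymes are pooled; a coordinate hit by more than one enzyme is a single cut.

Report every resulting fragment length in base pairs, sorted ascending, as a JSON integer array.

[6,6,6,7,7,7,7,7,8,8,8,9,9,11,11,12,12,12,12,16,20,22]

Per-enzyme occurrences:
  JekIX (TAGAGT, off=3): starts [12, 35, 43, 50, 56, 76, 83, 95, 107, 121, 127, 159, 188, 195, 201] → cuts [15, 38, 46, 53, 59, 79, 86, 98, 110, 124, 130, 162, 191, 198, 204]
  HnxI (CCGCCGCG, off=4): starts [22, 113, 134, 150, 167, 178, 212] → cuts [26, 117, 138, 154, 171, 182, 216]

All cut coordinates (distinct, sorted): [15, 26, 38, 46, 53, 59, 79, 86, 98, 110, 117, 124, 130, 138, 154, 162, 171, 182, 191, 198, 204, 216]

Fragments:
  15→26: 11 bp
  26→38: 12 bp
  38→46: 8 bp
  46→53: 7 bp
  53→59: 6 bp
  59→79: 20 bp
  79→86: 7 bp
  86→98: 12 bp
  98→110: 12 bp
  110→117: 7 bp
  117→124: 7 bp
  124→130: 6 bp
  130→138: 8 bp
  138→154: 16 bp
  154→162: 8 bp
  162→171: 9 bp
  171→182: 11 bp
  182→191: 9 bp
  191→198: 7 bp
  198→204: 6 bp
  204→216: 12 bp
  216→15 (wrap): 223-216+15 = 22 bp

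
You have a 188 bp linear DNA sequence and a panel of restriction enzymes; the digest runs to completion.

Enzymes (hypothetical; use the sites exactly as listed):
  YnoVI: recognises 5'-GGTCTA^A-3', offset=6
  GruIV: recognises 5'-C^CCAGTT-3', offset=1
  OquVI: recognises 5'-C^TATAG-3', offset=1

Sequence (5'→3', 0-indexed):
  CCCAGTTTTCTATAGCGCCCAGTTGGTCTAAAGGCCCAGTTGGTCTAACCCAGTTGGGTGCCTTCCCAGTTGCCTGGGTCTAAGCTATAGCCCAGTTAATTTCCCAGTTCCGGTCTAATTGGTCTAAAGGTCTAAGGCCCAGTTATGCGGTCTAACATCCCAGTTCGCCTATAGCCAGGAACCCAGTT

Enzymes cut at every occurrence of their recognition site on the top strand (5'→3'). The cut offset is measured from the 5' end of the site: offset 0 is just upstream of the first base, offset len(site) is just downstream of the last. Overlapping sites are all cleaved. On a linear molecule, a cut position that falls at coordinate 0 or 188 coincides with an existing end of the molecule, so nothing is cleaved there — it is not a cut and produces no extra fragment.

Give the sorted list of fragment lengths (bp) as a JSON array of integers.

[1,2,3,4,5,5,6,6,8,8,9,9,10,12,12,12,13,14,16,16,17]

Scan for sites:
  YnoVI GGTCTAA/6: at [24, 41, 76, 111, 120, 128, 148] ⇒ [30, 47, 82, 117, 126, 134, 154]
  GruIV CCCAGTT/1: at [0, 17, 34, 48, 64, 90, 102, 137, 158, 181] ⇒ [1, 18, 35, 49, 65, 91, 103, 138, 159, 182]
  OquVI CTATAG/1: at [9, 84, 168] ⇒ [10, 85, 169]

All cut coordinates (distinct, sorted): [1, 10, 18, 30, 35, 47, 49, 65, 82, 85, 91, 103, 117, 126, 134, 138, 154, 159, 169, 182]

Fragments:
  [0,1): 1 bp
  [1,10): 9 bp
  [10,18): 8 bp
  [18,30): 12 bp
  [30,35): 5 bp
  [35,47): 12 bp
  [47,49): 2 bp
  [49,65): 16 bp
  [65,82): 17 bp
  [82,85): 3 bp
  [85,91): 6 bp
  [91,103): 12 bp
  [103,117): 14 bp
  [117,126): 9 bp
  [126,134): 8 bp
  [134,138): 4 bp
  [138,154): 16 bp
  [154,159): 5 bp
  [159,169): 10 bp
  [169,182): 13 bp
  [182,188): 6 bp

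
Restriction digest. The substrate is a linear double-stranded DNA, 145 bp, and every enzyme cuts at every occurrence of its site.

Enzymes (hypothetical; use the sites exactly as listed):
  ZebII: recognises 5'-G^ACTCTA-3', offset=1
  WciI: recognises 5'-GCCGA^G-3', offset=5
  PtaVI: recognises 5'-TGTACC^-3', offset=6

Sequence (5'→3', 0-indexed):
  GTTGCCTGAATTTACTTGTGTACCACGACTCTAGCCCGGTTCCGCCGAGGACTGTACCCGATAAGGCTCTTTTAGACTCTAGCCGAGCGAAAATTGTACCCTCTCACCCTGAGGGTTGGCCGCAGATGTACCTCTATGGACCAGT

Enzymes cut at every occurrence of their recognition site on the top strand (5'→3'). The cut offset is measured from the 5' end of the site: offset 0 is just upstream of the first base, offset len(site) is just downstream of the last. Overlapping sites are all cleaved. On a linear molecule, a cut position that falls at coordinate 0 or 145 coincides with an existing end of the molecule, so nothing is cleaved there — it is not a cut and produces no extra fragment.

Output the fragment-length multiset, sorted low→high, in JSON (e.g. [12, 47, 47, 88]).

[3,10,11,13,14,17,21,24,32]

Scan for sites:
  ZebII GACTCTA/1: at [26, 74] ⇒ [27, 75]
  WciI GCCGAG/5: at [43, 81] ⇒ [48, 86]
  PtaVI TGTACC/6: at [18, 52, 94, 126] ⇒ [24, 58, 100, 132]

All cut coordinates (distinct, sorted): [24, 27, 48, 58, 75, 86, 100, 132]

Fragment lengths:
  [0,24): 24 bp
  [24,27): 3 bp
  [27,48): 21 bp
  [48,58): 10 bp
  [58,75): 17 bp
  [75,86): 11 bp
  [86,100): 14 bp
  [100,132): 32 bp
  [132,145): 13 bp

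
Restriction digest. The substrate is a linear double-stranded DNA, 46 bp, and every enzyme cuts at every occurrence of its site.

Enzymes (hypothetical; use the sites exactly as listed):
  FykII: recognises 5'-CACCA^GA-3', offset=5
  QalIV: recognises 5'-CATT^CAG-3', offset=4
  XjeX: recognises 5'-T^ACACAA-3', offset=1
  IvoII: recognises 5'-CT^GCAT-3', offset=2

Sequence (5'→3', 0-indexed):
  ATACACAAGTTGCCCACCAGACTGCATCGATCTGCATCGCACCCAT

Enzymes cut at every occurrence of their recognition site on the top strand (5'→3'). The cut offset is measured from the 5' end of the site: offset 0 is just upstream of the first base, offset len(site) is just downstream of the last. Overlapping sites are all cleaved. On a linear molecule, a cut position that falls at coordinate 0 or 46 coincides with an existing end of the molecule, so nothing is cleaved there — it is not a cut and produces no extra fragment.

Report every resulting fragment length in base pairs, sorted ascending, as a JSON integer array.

Site scan:
  FykII CACCAGA/5: at [14] ⇒ [19]
  QalIV (CATTCAG, off=4): no sites
  XjeX TACACAA/1: at [1] ⇒ [2]
  IvoII CTGCAT/2: at [21, 31] ⇒ [23, 33]

Pooled cuts: [2, 19, 23, 33]

Fragment lengths:
  [0,2): 2 bp
  [2,19): 17 bp
  [19,23): 4 bp
  [23,33): 10 bp
  [33,46): 13 bp

[2,4,10,13,17]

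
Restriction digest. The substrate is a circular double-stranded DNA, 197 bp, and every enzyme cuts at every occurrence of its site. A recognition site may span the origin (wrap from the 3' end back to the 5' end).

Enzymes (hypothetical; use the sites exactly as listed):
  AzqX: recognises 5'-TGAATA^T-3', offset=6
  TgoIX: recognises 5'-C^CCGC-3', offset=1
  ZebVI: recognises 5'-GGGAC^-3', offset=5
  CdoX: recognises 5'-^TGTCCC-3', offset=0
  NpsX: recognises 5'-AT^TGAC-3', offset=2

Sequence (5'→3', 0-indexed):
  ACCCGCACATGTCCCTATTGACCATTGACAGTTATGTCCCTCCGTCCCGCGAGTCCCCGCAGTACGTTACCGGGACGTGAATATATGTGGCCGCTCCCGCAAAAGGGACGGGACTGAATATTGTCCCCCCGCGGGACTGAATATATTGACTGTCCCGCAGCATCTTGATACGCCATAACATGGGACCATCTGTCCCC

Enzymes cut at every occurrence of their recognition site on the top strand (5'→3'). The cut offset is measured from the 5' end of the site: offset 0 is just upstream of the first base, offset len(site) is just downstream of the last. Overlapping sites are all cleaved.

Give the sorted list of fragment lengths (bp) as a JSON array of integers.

[1,3,4,4,4,5,6,6,7,7,7,7,9,9,9,9,10,12,13,13,20,32]

Scan for sites:
  AzqX TGAATAT/6: at [77, 114, 137] ⇒ [83, 120, 143]
  TgoIX CCCGC/1: at [1, 45, 55, 95, 127, 153] ⇒ [2, 46, 56, 96, 128, 154]
  ZebVI GGGAC/5: at [71, 104, 109, 132, 181] ⇒ [76, 109, 114, 137, 186]
  CdoX TGTCCC/0: at [9, 34, 121, 150, 190] ⇒ [9, 34, 121, 150, 190]
  NpsX ATTGAC/2: at [16, 23, 144] ⇒ [18, 25, 146]

Pooled cuts: [2, 9, 18, 25, 34, 46, 56, 76, 83, 96, 109, 114, 120, 121, 128, 137, 143, 146, 150, 154, 186, 190]

Fragment lengths:
  2→9: 7 bp
  9→18: 9 bp
  18→25: 7 bp
  25→34: 9 bp
  34→46: 12 bp
  46→56: 10 bp
  56→76: 20 bp
  76→83: 7 bp
  83→96: 13 bp
  96→109: 13 bp
  109→114: 5 bp
  114→120: 6 bp
  120→121: 1 bp
  121→128: 7 bp
  128→137: 9 bp
  137→143: 6 bp
  143→146: 3 bp
  146→150: 4 bp
  150→154: 4 bp
  154→186: 32 bp
  186→190: 4 bp
  190→2 (wrap): 197-190+2 = 9 bp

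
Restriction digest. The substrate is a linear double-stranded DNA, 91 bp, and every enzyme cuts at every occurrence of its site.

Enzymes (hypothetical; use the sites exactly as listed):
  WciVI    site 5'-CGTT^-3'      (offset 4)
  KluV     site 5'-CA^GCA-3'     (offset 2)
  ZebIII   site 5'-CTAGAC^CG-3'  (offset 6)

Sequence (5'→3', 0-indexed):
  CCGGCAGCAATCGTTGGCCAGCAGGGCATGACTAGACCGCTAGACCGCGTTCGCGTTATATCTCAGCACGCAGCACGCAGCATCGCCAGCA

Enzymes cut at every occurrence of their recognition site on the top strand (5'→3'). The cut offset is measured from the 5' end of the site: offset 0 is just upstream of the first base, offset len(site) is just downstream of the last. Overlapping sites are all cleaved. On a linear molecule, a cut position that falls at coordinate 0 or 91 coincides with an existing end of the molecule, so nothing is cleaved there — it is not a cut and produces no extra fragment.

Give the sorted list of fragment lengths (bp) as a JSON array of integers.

Per-enzyme occurrences:
  WciVI (CGTT, off=4): starts [11, 47, 53] → cuts [15, 51, 57]
  KluV (CAGCA, off=2): starts [4, 18, 63, 70, 77, 86] → cuts [6, 20, 65, 72, 79, 88]
  ZebIII (CTAGACCG, off=6): starts [31, 39] → cuts [37, 45]

All cut coordinates (distinct, sorted): [6, 15, 20, 37, 45, 51, 57, 65, 72, 79, 88]

Fragment lengths:
  [0,6): 6 bp
  [6,15): 9 bp
  [15,20): 5 bp
  [20,37): 17 bp
  [37,45): 8 bp
  [45,51): 6 bp
  [51,57): 6 bp
  [57,65): 8 bp
  [65,72): 7 bp
  [72,79): 7 bp
  [79,88): 9 bp
  [88,91): 3 bp

[3,5,6,6,6,7,7,8,8,9,9,17]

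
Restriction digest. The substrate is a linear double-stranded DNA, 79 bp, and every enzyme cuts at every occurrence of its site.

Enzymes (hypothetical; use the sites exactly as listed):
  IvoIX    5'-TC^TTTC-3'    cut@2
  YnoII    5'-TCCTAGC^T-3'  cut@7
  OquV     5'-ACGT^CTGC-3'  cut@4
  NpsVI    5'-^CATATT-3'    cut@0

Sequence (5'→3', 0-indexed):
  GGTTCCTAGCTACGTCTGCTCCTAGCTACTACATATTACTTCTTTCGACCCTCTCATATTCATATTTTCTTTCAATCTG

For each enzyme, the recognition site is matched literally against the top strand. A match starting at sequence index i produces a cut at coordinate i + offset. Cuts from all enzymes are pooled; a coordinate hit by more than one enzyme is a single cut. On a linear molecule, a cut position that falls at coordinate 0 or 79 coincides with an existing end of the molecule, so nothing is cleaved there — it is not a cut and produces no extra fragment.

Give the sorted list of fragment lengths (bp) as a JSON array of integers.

[5,5,6,9,10,10,11,11,12]

Per-enzyme occurrences:
  IvoIX (TCTTTC, off=2): starts [40, 67] → cuts [42, 69]
  YnoII (TCCTAGCT, off=7): starts [3, 19] → cuts [10, 26]
  OquV (ACGTCTGC, off=4): starts [11] → cuts [15]
  NpsVI (CATATT, off=0): starts [31, 54, 60] → cuts [31, 54, 60]

All cut coordinates (distinct, sorted): [10, 15, 26, 31, 42, 54, 60, 69]

Fragments:
  [0,10): 10 bp
  [10,15): 5 bp
  [15,26): 11 bp
  [26,31): 5 bp
  [31,42): 11 bp
  [42,54): 12 bp
  [54,60): 6 bp
  [60,69): 9 bp
  [69,79): 10 bp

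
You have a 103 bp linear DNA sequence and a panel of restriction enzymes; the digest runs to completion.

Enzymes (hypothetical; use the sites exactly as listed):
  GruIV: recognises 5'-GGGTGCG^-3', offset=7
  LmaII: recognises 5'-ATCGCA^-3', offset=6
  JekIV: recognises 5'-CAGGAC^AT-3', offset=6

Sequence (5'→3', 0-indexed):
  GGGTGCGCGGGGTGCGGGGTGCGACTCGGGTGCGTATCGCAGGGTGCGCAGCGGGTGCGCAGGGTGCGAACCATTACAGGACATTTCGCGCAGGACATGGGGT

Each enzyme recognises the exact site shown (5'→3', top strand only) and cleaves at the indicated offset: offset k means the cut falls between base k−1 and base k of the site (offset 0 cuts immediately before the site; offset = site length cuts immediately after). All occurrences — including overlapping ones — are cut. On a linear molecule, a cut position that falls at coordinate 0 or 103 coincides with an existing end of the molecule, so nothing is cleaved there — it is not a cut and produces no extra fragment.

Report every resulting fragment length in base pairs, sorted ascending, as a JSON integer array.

[7,7,7,7,7,9,9,11,11,14,14]

Scan for sites:
  GruIV GGGTGCG/7: at [0, 9, 16, 27, 41, 52, 61] ⇒ [7, 16, 23, 34, 48, 59, 68]
  LmaII ATCGCA/6: at [35] ⇒ [41]
  JekIV CAGGACAT/6: at [76, 90] ⇒ [82, 96]

Pooled cuts: [7, 16, 23, 34, 41, 48, 59, 68, 82, 96]

Fragment lengths:
  [0,7): 7 bp
  [7,16): 9 bp
  [16,23): 7 bp
  [23,34): 11 bp
  [34,41): 7 bp
  [41,48): 7 bp
  [48,59): 11 bp
  [59,68): 9 bp
  [68,82): 14 bp
  [82,96): 14 bp
  [96,103): 7 bp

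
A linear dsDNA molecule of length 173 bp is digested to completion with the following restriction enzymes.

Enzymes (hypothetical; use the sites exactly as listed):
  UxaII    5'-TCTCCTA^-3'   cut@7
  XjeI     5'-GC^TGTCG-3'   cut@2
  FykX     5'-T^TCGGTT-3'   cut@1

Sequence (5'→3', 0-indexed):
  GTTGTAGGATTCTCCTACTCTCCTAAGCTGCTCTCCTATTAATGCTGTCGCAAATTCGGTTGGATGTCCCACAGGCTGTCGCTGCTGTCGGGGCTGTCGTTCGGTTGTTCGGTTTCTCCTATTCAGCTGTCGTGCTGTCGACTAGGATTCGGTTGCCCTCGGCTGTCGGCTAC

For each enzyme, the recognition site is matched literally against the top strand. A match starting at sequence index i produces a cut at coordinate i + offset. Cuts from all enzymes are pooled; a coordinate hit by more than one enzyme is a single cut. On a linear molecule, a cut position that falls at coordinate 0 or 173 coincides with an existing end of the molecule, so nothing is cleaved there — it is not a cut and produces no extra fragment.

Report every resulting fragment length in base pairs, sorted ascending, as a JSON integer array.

[6,6,7,8,8,8,9,9,10,10,13,13,13,15,17,21]

Per-enzyme occurrences:
  UxaII (TCTCCTA, off=7): starts [10, 18, 31, 114] → cuts [17, 25, 38, 121]
  XjeI (GCTGTCG, off=2): starts [43, 74, 83, 92, 125, 133, 161] → cuts [45, 76, 85, 94, 127, 135, 163]
  FykX (TTCGGTT, off=1): starts [54, 99, 107, 147] → cuts [55, 100, 108, 148]

Pooled cuts: [17, 25, 38, 45, 55, 76, 85, 94, 100, 108, 121, 127, 135, 148, 163]

Fragment lengths:
  [0,17): 17 bp
  [17,25): 8 bp
  [25,38): 13 bp
  [38,45): 7 bp
  [45,55): 10 bp
  [55,76): 21 bp
  [76,85): 9 bp
  [85,94): 9 bp
  [94,100): 6 bp
  [100,108): 8 bp
  [108,121): 13 bp
  [121,127): 6 bp
  [127,135): 8 bp
  [135,148): 13 bp
  [148,163): 15 bp
  [163,173): 10 bp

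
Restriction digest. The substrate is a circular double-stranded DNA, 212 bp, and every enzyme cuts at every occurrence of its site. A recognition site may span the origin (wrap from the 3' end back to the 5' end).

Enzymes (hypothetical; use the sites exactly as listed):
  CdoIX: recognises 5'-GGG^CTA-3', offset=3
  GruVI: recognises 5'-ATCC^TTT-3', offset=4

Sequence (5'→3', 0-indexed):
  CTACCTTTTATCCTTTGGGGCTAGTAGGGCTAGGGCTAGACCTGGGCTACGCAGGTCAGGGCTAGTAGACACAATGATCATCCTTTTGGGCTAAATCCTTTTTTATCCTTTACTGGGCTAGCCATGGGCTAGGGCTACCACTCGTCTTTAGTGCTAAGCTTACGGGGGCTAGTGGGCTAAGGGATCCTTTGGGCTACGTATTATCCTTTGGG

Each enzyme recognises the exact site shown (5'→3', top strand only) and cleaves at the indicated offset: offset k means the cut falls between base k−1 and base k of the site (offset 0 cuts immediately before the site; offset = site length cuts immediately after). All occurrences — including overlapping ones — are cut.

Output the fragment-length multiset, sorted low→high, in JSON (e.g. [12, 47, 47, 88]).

Site scan:
  CdoIX GGGCTA/3: at [17, 26, 32, 43, 58, 87, 114, 125, 131, 165, 173, 190, 209] ⇒ [0, 20, 29, 35, 46, 61, 90, 117, 128, 134, 168, 176, 193]
  GruVI ATCCTTT/4: at [9, 79, 94, 104, 183, 202] ⇒ [13, 83, 98, 108, 187, 206]

Pooled cuts: [0, 13, 20, 29, 35, 46, 61, 83, 90, 98, 108, 117, 128, 134, 168, 176, 187, 193, 206]

Fragment lengths:
  0→13: 13 bp
  13→20: 7 bp
  20→29: 9 bp
  29→35: 6 bp
  35→46: 11 bp
  46→61: 15 bp
  61→83: 22 bp
  83→90: 7 bp
  90→98: 8 bp
  98→108: 10 bp
  108→117: 9 bp
  117→128: 11 bp
  128→134: 6 bp
  134→168: 34 bp
  168→176: 8 bp
  176→187: 11 bp
  187→193: 6 bp
  193→206: 13 bp
  206→0 (wrap): 212-206+0 = 6 bp

[6,6,6,6,7,7,8,8,9,9,10,11,11,11,13,13,15,22,34]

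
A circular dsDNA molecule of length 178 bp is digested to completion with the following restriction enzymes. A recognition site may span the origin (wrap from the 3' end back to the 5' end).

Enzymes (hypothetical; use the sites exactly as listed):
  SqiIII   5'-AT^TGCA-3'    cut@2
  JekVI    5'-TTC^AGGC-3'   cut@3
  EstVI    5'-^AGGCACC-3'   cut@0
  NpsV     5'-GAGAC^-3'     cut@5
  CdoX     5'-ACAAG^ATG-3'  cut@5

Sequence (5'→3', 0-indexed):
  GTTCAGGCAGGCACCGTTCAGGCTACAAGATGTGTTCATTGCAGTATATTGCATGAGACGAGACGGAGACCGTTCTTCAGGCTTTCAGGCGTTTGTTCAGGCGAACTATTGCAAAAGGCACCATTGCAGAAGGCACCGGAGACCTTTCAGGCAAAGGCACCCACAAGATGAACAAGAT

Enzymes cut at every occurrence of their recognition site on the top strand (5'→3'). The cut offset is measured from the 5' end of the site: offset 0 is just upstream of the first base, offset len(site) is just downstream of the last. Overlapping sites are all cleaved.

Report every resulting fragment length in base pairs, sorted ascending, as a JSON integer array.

Site scan:
  SqiIII ATTGCA/2: at [37, 47, 107, 122] ⇒ [39, 49, 109, 124]
  JekVI TTCAGGC/3: at [1, 16, 75, 83, 95, 145] ⇒ [4, 19, 78, 86, 98, 148]
  EstVI AGGCACC/0: at [8, 115, 130, 154] ⇒ [8, 115, 130, 154]
  NpsV GAGAC/5: at [54, 59, 65, 138] ⇒ [59, 64, 70, 143]
  CdoX ACAAGATG/5: at [24, 162, 171] ⇒ [29, 167, 176]

All cut coordinates (distinct, sorted): [4, 8, 19, 29, 39, 49, 59, 64, 70, 78, 86, 98, 109, 115, 124, 130, 143, 148, 154, 167, 176]

Fragment lengths:
  4→8: 4 bp
  8→19: 11 bp
  19→29: 10 bp
  29→39: 10 bp
  39→49: 10 bp
  49→59: 10 bp
  59→64: 5 bp
  64→70: 6 bp
  70→78: 8 bp
  78→86: 8 bp
  86→98: 12 bp
  98→109: 11 bp
  109→115: 6 bp
  115→124: 9 bp
  124→130: 6 bp
  130→143: 13 bp
  143→148: 5 bp
  148→154: 6 bp
  154→167: 13 bp
  167→176: 9 bp
  176→4 (wrap): 178-176+4 = 6 bp

[4,5,5,6,6,6,6,6,8,8,9,9,10,10,10,10,11,11,12,13,13]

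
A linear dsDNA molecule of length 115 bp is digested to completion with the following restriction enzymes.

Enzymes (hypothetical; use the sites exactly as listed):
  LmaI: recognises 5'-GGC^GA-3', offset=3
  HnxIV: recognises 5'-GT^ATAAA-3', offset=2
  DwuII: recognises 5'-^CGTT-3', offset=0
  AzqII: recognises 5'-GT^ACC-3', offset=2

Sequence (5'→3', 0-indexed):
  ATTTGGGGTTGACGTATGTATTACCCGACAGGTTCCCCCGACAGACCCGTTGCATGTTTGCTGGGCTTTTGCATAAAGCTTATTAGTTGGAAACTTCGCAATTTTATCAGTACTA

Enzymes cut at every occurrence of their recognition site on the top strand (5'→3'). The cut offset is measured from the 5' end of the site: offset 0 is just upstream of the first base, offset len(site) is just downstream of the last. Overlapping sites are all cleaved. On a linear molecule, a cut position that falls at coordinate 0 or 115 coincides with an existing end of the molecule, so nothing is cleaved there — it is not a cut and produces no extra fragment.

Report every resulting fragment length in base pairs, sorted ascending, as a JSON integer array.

Site scan:
  LmaI (GGCGA, off=3): no sites
  HnxIV (GTATAAA, off=2): no sites
  DwuII (CGTT, off=0): starts [47] → cuts [47]
  AzqII (GTACC, off=2): no sites

Pooled cuts: [47]

Fragments:
  [0,47): 47 bp
  [47,115): 68 bp

[47,68]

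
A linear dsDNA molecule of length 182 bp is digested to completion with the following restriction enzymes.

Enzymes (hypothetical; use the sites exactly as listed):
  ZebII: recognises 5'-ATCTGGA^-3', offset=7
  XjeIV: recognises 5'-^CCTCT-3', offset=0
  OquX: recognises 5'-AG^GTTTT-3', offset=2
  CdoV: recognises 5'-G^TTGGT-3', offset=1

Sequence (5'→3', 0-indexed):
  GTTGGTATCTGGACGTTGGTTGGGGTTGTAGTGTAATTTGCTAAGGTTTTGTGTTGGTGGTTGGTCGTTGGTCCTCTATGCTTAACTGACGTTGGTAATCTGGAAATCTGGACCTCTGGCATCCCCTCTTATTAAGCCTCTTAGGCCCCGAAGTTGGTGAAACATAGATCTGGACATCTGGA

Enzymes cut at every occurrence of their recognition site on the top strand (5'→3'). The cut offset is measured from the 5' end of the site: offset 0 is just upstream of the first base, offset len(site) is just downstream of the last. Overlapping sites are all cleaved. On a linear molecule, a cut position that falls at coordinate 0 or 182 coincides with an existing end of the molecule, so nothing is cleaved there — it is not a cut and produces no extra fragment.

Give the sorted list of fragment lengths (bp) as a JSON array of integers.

[1,2,5,7,7,8,8,8,12,12,12,13,17,19,21,30]

Site scan:
  ZebII (ATCTGGA, off=7): starts [6, 97, 105, 167, 175] → cuts [13, 104, 112, 174] (position 182 is a terminus of the linear molecule — no cut)
  XjeIV (CCTCT, off=0): starts [72, 112, 124, 136] → cuts [72, 112, 124, 136]
  OquX (AGGTTTT, off=2): starts [43] → cuts [45]
  CdoV (GTTGGT, off=1): starts [0, 14, 52, 59, 66, 90, 152] → cuts [1, 15, 53, 60, 67, 91, 153]

All cut coordinates (distinct, sorted): [1, 13, 15, 45, 53, 60, 67, 72, 91, 104, 112, 124, 136, 153, 174]

Fragment lengths:
  [0,1): 1 bp
  [1,13): 12 bp
  [13,15): 2 bp
  [15,45): 30 bp
  [45,53): 8 bp
  [53,60): 7 bp
  [60,67): 7 bp
  [67,72): 5 bp
  [72,91): 19 bp
  [91,104): 13 bp
  [104,112): 8 bp
  [112,124): 12 bp
  [124,136): 12 bp
  [136,153): 17 bp
  [153,174): 21 bp
  [174,182): 8 bp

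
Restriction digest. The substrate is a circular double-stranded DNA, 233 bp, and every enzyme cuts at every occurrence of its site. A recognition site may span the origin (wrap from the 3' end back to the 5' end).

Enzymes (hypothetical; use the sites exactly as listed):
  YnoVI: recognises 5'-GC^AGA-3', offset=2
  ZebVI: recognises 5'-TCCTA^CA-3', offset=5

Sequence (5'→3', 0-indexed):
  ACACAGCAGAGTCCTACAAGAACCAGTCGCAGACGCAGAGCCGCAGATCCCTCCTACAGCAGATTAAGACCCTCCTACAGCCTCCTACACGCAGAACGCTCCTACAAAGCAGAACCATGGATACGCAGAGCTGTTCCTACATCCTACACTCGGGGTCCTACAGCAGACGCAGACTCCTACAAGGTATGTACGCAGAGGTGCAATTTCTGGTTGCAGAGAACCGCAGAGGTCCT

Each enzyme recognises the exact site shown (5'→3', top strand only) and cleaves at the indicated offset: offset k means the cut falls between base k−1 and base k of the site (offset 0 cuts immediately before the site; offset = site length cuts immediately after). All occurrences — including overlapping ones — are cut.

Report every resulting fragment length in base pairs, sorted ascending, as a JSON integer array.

Site scan:
  YnoVI (GCAGA, off=2): starts [5, 28, 34, 42, 58, 90, 108, 124, 162, 168, 191, 212, 222] → cuts [7, 30, 36, 44, 60, 92, 110, 126, 164, 170, 193, 214, 224]
  ZebVI (TCCTACA, off=5): starts [11, 51, 72, 82, 99, 134, 141, 155, 174, 229] → cuts [1, 16, 56, 77, 87, 104, 139, 146, 160, 179]

Pooled cuts: [1, 7, 16, 30, 36, 44, 56, 60, 77, 87, 92, 104, 110, 126, 139, 146, 160, 164, 170, 179, 193, 214, 224]

Fragments:
  1→7: 6 bp
  7→16: 9 bp
  16→30: 14 bp
  30→36: 6 bp
  36→44: 8 bp
  44→56: 12 bp
  56→60: 4 bp
  60→77: 17 bp
  77→87: 10 bp
  87→92: 5 bp
  92→104: 12 bp
  104→110: 6 bp
  110→126: 16 bp
  126→139: 13 bp
  139→146: 7 bp
  146→160: 14 bp
  160→164: 4 bp
  164→170: 6 bp
  170→179: 9 bp
  179→193: 14 bp
  193→214: 21 bp
  214→224: 10 bp
  224→1 (wrap): 233-224+1 = 10 bp

[4,4,5,6,6,6,6,7,8,9,9,10,10,10,12,12,13,14,14,14,16,17,21]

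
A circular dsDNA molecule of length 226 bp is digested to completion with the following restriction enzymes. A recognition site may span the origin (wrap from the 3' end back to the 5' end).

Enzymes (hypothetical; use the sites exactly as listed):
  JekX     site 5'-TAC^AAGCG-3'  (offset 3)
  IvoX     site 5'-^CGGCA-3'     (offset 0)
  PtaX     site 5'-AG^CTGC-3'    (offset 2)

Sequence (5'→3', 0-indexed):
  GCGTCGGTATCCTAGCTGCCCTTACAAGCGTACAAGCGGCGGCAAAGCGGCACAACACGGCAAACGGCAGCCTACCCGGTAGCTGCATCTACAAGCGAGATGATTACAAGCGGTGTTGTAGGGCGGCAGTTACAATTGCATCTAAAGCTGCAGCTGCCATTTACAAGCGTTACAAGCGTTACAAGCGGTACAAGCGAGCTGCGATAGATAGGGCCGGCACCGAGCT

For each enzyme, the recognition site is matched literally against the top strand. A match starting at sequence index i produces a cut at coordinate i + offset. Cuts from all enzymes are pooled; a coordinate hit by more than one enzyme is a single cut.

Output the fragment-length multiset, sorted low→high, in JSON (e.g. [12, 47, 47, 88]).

[6,6,7,7,8,8,9,9,9,10,10,10,10,11,15,16,16,17,18,24]

Site scan:
  JekX (TACAAGCG, off=3): starts [22, 30, 89, 104, 161, 170, 179, 188] → cuts [25, 33, 92, 107, 164, 173, 182, 191]
  IvoX (CGGCA, off=0): starts [39, 47, 57, 64, 123, 214] → cuts [39, 47, 57, 64, 123, 214]
  PtaX (AGCTGC, off=2): starts [13, 80, 145, 151, 196, 222] → cuts [15, 82, 147, 153, 198, 224]

All cut coordinates (distinct, sorted): [15, 25, 33, 39, 47, 57, 64, 82, 92, 107, 123, 147, 153, 164, 173, 182, 191, 198, 214, 224]

Fragment lengths:
  15→25: 10 bp
  25→33: 8 bp
  33→39: 6 bp
  39→47: 8 bp
  47→57: 10 bp
  57→64: 7 bp
  64→82: 18 bp
  82→92: 10 bp
  92→107: 15 bp
  107→123: 16 bp
  123→147: 24 bp
  147→153: 6 bp
  153→164: 11 bp
  164→173: 9 bp
  173→182: 9 bp
  182→191: 9 bp
  191→198: 7 bp
  198→214: 16 bp
  214→224: 10 bp
  224→15 (wrap): 226-224+15 = 17 bp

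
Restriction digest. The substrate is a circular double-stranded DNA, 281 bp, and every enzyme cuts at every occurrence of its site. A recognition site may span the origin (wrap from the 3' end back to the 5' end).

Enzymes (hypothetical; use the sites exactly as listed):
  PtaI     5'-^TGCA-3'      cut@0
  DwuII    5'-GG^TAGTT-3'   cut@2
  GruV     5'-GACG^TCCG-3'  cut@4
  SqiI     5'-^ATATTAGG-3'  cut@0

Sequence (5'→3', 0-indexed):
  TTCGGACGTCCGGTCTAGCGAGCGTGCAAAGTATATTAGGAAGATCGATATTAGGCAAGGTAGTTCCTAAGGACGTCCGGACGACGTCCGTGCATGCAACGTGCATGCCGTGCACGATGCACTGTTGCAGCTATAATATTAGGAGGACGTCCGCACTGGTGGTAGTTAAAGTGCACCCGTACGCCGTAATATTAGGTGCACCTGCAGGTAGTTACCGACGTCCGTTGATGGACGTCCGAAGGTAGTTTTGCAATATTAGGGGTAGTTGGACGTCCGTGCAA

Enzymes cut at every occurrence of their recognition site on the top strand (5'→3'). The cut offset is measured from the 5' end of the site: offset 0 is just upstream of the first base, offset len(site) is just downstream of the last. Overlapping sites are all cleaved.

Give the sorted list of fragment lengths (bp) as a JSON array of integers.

Per-enzyme occurrences:
  PtaI (TGCA, off=0): starts [24, 90, 94, 101, 110, 117, 125, 171, 196, 202, 248, 276] → cuts [24, 90, 94, 101, 110, 117, 125, 171, 196, 202, 248, 276]
  DwuII (GGTAGTT, off=2): starts [58, 160, 206, 240, 260] → cuts [60, 162, 208, 242, 262]
  GruV (GACGTCCG, off=4): starts [4, 71, 82, 145, 216, 230, 268] → cuts [8, 75, 86, 149, 220, 234, 272]
  SqiI (ATATTAGG, off=0): starts [32, 47, 135, 188, 252] → cuts [32, 47, 135, 188, 252]

All cut coordinates (distinct, sorted): [8, 24, 32, 47, 60, 75, 86, 90, 94, 101, 110, 117, 125, 135, 149, 162, 171, 188, 196, 202, 208, 220, 234, 242, 248, 252, 262, 272, 276]

Fragments:
  8→24: 16 bp
  24→32: 8 bp
  32→47: 15 bp
  47→60: 13 bp
  60→75: 15 bp
  75→86: 11 bp
  86→90: 4 bp
  90→94: 4 bp
  94→101: 7 bp
  101→110: 9 bp
  110→117: 7 bp
  117→125: 8 bp
  125→135: 10 bp
  135→149: 14 bp
  149→162: 13 bp
  162→171: 9 bp
  171→188: 17 bp
  188→196: 8 bp
  196→202: 6 bp
  202→208: 6 bp
  208→220: 12 bp
  220→234: 14 bp
  234→242: 8 bp
  242→248: 6 bp
  248→252: 4 bp
  252→262: 10 bp
  262→272: 10 bp
  272→276: 4 bp
  276→8 (wrap): 281-276+8 = 13 bp

[4,4,4,4,6,6,6,7,7,8,8,8,8,9,9,10,10,10,11,12,13,13,13,14,14,15,15,16,17]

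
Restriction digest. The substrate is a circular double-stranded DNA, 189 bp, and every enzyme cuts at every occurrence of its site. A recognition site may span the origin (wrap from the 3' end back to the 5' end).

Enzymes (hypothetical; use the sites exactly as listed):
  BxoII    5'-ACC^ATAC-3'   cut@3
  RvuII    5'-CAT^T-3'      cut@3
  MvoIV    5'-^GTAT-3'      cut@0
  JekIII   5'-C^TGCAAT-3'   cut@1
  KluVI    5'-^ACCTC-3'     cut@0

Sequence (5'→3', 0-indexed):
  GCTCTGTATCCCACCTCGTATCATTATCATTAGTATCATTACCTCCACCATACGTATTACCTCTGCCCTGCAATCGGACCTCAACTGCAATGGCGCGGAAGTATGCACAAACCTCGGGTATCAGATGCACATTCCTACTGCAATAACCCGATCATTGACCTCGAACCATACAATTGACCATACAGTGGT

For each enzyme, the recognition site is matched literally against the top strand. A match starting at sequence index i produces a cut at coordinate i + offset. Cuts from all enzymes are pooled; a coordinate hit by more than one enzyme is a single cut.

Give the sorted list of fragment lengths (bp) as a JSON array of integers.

Per-enzyme occurrences:
  BxoII ACCATAC/3: at [46, 164, 176] ⇒ [49, 167, 179]
  RvuII CATT/3: at [21, 27, 36, 129, 152] ⇒ [24, 30, 39, 132, 155]
  MvoIV GTAT/0: at [5, 17, 32, 53, 100, 117] ⇒ [5, 17, 32, 53, 100, 117]
  JekIII CTGCAAT/1: at [67, 84, 137] ⇒ [68, 85, 138]
  KluVI ACCTC/0: at [12, 40, 58, 77, 110, 157] ⇒ [12, 40, 58, 77, 110, 157]

All cut coordinates (distinct, sorted): [5, 12, 17, 24, 30, 32, 39, 40, 49, 53, 58, 68, 77, 85, 100, 110, 117, 132, 138, 155, 157, 167, 179]

Fragment lengths:
  5→12: 7 bp
  12→17: 5 bp
  17→24: 7 bp
  24→30: 6 bp
  30→32: 2 bp
  32→39: 7 bp
  39→40: 1 bp
  40→49: 9 bp
  49→53: 4 bp
  53→58: 5 bp
  58→68: 10 bp
  68→77: 9 bp
  77→85: 8 bp
  85→100: 15 bp
  100→110: 10 bp
  110→117: 7 bp
  117→132: 15 bp
  132→138: 6 bp
  138→155: 17 bp
  155→157: 2 bp
  157→167: 10 bp
  167→179: 12 bp
  179→5 (wrap): 189-179+5 = 15 bp

[1,2,2,4,5,5,6,6,7,7,7,7,8,9,9,10,10,10,12,15,15,15,17]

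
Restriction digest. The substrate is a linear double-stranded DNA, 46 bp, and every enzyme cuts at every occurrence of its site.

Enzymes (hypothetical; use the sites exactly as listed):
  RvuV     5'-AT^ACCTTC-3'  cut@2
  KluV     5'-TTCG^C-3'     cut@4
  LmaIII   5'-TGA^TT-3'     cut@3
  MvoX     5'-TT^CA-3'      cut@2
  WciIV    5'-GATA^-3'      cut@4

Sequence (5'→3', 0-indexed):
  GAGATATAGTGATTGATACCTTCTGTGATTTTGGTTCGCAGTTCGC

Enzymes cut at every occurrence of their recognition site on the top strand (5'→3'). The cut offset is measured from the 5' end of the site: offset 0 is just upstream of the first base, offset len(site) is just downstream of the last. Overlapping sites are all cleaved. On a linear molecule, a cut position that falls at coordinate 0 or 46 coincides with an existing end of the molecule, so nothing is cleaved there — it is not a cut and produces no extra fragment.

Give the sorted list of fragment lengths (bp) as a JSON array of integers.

[1,1,5,6,6,7,10,10]

Scan for sites:
  RvuV ATACCTTC/2: at [15] ⇒ [17]
  KluV TTCGC/4: at [34, 41] ⇒ [38, 45]
  LmaIII TGATT/3: at [9, 25] ⇒ [12, 28]
  MvoX (TTCA, off=2): no sites
  WciIV GATA/4: at [2, 14] ⇒ [6, 18]

Pooled cuts: [6, 12, 17, 18, 28, 38, 45]

Fragment lengths:
  [0,6): 6 bp
  [6,12): 6 bp
  [12,17): 5 bp
  [17,18): 1 bp
  [18,28): 10 bp
  [28,38): 10 bp
  [38,45): 7 bp
  [45,46): 1 bp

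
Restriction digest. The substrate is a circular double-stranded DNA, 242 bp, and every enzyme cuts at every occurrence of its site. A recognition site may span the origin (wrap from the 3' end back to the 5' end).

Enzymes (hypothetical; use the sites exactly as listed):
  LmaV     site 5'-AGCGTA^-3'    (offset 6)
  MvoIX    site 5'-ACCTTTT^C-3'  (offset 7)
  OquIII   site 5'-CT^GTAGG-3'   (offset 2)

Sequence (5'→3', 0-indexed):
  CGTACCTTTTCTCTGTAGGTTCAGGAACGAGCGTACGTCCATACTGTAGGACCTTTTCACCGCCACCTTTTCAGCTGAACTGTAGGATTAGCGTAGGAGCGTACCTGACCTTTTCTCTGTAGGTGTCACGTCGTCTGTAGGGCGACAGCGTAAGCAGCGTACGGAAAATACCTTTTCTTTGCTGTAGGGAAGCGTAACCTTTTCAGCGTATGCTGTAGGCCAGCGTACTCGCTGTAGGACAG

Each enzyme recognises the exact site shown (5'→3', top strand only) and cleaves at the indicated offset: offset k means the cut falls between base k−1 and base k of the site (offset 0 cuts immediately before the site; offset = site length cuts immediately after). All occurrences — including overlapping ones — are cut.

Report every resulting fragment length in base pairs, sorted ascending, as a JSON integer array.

Per-enzyme occurrences:
  LmaV AGCGTA/6: at [29, 89, 97, 146, 155, 190, 204, 221, 240] ⇒ [4, 35, 95, 103, 152, 161, 196, 210, 227]
  MvoIX ACCTTTTC/7: at [3, 50, 64, 107, 169, 196] ⇒ [10, 57, 71, 114, 176, 203]
  OquIII CTGTAGG/2: at [12, 43, 79, 116, 134, 181, 212, 231] ⇒ [14, 45, 81, 118, 136, 183, 214, 233]

Pooled cuts: [4, 10, 14, 35, 45, 57, 71, 81, 95, 103, 114, 118, 136, 152, 161, 176, 183, 196, 203, 210, 214, 227, 233]

Fragment lengths:
  4→10: 6 bp
  10→14: 4 bp
  14→35: 21 bp
  35→45: 10 bp
  45→57: 12 bp
  57→71: 14 bp
  71→81: 10 bp
  81→95: 14 bp
  95→103: 8 bp
  103→114: 11 bp
  114→118: 4 bp
  118→136: 18 bp
  136→152: 16 bp
  152→161: 9 bp
  161→176: 15 bp
  176→183: 7 bp
  183→196: 13 bp
  196→203: 7 bp
  203→210: 7 bp
  210→214: 4 bp
  214→227: 13 bp
  227→233: 6 bp
  233→4 (wrap): 242-233+4 = 13 bp

[4,4,4,6,6,7,7,7,8,9,10,10,11,12,13,13,13,14,14,15,16,18,21]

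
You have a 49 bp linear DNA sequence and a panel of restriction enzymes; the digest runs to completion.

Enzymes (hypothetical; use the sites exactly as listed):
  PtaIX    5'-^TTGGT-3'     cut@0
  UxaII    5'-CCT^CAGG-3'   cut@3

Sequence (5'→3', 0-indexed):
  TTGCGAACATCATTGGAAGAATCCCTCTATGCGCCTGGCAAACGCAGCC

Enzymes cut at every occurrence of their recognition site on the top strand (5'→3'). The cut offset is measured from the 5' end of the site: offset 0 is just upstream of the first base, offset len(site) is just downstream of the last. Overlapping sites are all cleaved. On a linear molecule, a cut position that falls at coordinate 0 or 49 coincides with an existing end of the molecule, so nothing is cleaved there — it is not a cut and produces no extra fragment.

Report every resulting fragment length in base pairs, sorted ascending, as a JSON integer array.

[49]

Site scan:
  PtaIX (TTGGT, off=0): no sites
  UxaII (CCTCAGG, off=3): no sites

Pooled cuts: ∅

Fragments:
  no cuts → one linear fragment of 49 bp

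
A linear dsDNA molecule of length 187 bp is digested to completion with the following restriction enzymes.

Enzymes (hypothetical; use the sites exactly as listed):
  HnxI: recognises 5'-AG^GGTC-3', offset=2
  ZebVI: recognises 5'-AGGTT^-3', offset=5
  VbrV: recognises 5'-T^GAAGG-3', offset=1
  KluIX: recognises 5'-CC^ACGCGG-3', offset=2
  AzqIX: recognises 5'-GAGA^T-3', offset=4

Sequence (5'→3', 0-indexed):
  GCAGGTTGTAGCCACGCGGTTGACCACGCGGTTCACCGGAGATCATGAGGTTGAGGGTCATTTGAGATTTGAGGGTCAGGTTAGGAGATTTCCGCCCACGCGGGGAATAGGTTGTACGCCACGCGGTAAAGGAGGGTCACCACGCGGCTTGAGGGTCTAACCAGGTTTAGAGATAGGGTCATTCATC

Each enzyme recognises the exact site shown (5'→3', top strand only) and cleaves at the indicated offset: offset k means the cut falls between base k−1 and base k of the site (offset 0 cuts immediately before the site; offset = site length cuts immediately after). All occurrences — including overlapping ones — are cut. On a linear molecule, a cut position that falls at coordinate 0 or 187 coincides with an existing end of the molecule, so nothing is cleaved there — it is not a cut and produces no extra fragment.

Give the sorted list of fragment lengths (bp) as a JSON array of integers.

[3,3,6,6,6,6,7,7,7,9,9,10,11,12,12,12,14,14,16,17]

Per-enzyme occurrences:
  HnxI AGGGTC/2: at [53, 71, 132, 151, 174] ⇒ [55, 73, 134, 153, 176]
  ZebVI AGGTT/5: at [2, 47, 77, 108, 162] ⇒ [7, 52, 82, 113, 167]
  VbrV (TGAAGG, off=1): no sites
  KluIX CCACGCGG/2: at [11, 23, 95, 118, 139] ⇒ [13, 25, 97, 120, 141]
  AzqIX GAGAT/4: at [38, 63, 84, 169] ⇒ [42, 67, 88, 173]

All cut coordinates (distinct, sorted): [7, 13, 25, 42, 52, 55, 67, 73, 82, 88, 97, 113, 120, 134, 141, 153, 167, 173, 176]

Fragments:
  [0,7): 7 bp
  [7,13): 6 bp
  [13,25): 12 bp
  [25,42): 17 bp
  [42,52): 10 bp
  [52,55): 3 bp
  [55,67): 12 bp
  [67,73): 6 bp
  [73,82): 9 bp
  [82,88): 6 bp
  [88,97): 9 bp
  [97,113): 16 bp
  [113,120): 7 bp
  [120,134): 14 bp
  [134,141): 7 bp
  [141,153): 12 bp
  [153,167): 14 bp
  [167,173): 6 bp
  [173,176): 3 bp
  [176,187): 11 bp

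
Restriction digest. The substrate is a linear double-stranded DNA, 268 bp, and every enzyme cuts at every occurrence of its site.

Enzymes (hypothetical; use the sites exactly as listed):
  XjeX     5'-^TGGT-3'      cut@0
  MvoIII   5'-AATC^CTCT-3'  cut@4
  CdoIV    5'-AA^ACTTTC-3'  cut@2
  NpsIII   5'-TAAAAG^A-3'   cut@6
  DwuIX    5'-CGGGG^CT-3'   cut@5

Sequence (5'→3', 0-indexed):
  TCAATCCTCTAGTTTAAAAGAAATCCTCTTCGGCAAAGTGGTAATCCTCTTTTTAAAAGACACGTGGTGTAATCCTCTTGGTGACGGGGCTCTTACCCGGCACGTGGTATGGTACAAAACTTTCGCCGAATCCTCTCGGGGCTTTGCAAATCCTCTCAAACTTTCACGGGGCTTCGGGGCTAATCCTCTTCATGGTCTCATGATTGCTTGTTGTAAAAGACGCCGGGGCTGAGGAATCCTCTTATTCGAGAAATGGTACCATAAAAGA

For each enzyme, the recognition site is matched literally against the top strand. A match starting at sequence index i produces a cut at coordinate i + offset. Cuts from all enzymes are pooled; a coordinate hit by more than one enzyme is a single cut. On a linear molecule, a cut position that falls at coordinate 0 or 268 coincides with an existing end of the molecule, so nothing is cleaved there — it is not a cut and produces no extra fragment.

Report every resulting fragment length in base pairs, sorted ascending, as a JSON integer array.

[1,4,5,5,5,6,6,7,7,8,8,9,9,9,10,10,11,11,12,13,13,14,14,14,15,15,27]

Per-enzyme occurrences:
  XjeX (TGGT, off=0): starts [38, 64, 78, 104, 109, 192, 253] → cuts [38, 64, 78, 104, 109, 192, 253]
  MvoIII (AATCCTCT, off=4): starts [2, 21, 42, 70, 128, 148, 181, 234] → cuts [6, 25, 46, 74, 132, 152, 185, 238]
  CdoIV (AAACTTTC, off=2): starts [116, 157] → cuts [118, 159]
  NpsIII (TAAAAGA, off=6): starts [14, 53, 213, 261] → cuts [20, 59, 219, 267]
  DwuIX (CGGGGCT, off=5): starts [84, 136, 166, 174, 223] → cuts [89, 141, 171, 179, 228]

All cut coordinates (distinct, sorted): [6, 20, 25, 38, 46, 59, 64, 74, 78, 89, 104, 109, 118, 132, 141, 152, 159, 171, 179, 185, 192, 219, 228, 238, 253, 267]

Fragments:
  [0,6): 6 bp
  [6,20): 14 bp
  [20,25): 5 bp
  [25,38): 13 bp
  [38,46): 8 bp
  [46,59): 13 bp
  [59,64): 5 bp
  [64,74): 10 bp
  [74,78): 4 bp
  [78,89): 11 bp
  [89,104): 15 bp
  [104,109): 5 bp
  [109,118): 9 bp
  [118,132): 14 bp
  [132,141): 9 bp
  [141,152): 11 bp
  [152,159): 7 bp
  [159,171): 12 bp
  [171,179): 8 bp
  [179,185): 6 bp
  [185,192): 7 bp
  [192,219): 27 bp
  [219,228): 9 bp
  [228,238): 10 bp
  [238,253): 15 bp
  [253,267): 14 bp
  [267,268): 1 bp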